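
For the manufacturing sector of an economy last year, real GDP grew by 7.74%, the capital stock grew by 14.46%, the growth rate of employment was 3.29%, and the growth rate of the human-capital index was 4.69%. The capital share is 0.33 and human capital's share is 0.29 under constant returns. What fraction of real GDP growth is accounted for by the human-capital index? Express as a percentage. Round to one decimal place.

The human-capital index contributed 0.29 × 4.69 = 1.3601 pp.
Share of growth = 1.3601 / 7.74 × 100 = 17.572%.

The human-capital index accounted for 17.6% of growth.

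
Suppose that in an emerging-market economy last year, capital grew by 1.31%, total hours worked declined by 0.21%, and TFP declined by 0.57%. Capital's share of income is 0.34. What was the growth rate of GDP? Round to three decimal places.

-0.263%

Labor's share = 1 − 0.34 = 0.66.
Capital: 0.34 × 1.31 = 0.4454 pp.
Total hours worked: 0.66 × (-0.21) = -0.1386 pp.
Output growth = -0.57 + 0.3068 = -0.2632%.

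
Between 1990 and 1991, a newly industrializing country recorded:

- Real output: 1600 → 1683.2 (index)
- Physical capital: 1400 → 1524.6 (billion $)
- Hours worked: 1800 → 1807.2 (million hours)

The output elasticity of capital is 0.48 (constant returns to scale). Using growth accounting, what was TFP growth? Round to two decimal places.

Real output growth = (1683.2 − 1600) / 1600 = 5.2%.
Physical capital growth = (1524.6 − 1400) / 1400 = 8.9%.
Hours worked growth = (1807.2 − 1800) / 1800 = 0.4%.
Labor's share = 1 − 0.48 = 0.52.
Physical capital: 0.48 × 8.9 = 4.272 pp.
Hours worked: 0.52 × 0.4 = 0.208 pp.
TFP growth = 5.2 − 4.48 = 0.72%.

TFP growth was 0.72%.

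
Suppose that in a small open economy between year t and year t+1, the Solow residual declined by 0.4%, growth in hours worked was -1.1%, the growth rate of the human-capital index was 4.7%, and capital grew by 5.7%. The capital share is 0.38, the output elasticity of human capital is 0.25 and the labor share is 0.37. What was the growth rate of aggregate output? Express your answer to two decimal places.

Aggregate output growth was 2.53%.

Labor's share = 1 − 0.38 − 0.25 = 0.37.
Capital: 0.38 × 5.7 = 2.166 pp.
The human-capital index: 0.25 × 4.7 = 1.175 pp.
Hours worked: 0.37 × (-1.1) = -0.407 pp.
Output growth = -0.4 + 2.934 = 2.534%.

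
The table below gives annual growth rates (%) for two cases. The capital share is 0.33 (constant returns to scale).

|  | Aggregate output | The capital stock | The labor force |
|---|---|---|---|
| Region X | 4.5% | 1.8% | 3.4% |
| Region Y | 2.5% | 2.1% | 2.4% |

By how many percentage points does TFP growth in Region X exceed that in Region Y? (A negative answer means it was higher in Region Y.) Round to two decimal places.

Labor's share = 1 − 0.33 = 0.67.
Region X: TFP = 4.5 − 0.594 − 2.278 = 1.628%.
Region Y: TFP = 2.5 − 0.693 − 1.608 = 0.199%.
Difference = 1.628 − (0.199) = 1.429 pp.

1.43 percentage points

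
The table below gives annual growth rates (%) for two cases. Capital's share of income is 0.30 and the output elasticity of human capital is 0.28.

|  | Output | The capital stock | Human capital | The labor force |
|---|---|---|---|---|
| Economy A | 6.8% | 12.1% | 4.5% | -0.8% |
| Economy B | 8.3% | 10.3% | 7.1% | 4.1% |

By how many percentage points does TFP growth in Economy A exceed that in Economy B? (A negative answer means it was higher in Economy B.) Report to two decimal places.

Labor's share = 1 − 0.3 − 0.28 = 0.42.
Economy A: TFP = 6.8 − 3.63 − 1.26 + 0.336 = 2.246%.
Economy B: TFP = 8.3 − 3.09 − 1.988 − 1.722 = 1.5%.
Difference = 2.246 − (1.5) = 0.746 pp.

0.75 percentage points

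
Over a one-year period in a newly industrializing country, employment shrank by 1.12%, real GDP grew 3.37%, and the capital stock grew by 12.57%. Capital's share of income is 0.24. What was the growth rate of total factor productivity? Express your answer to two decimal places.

Labor's share = 1 − 0.24 = 0.76.
The capital stock: 0.24 × 12.57 = 3.0168 pp.
Employment: 0.76 × (-1.12) = -0.8512 pp.
TFP growth = 3.37 − 2.1656 = 1.2044%.

1.20%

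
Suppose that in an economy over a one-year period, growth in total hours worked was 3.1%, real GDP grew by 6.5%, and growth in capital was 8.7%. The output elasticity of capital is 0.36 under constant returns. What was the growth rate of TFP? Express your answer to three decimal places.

TFP grew 1.384%.

Labor's share = 1 − 0.36 = 0.64.
Capital: 0.36 × 8.7 = 3.132 pp.
Total hours worked: 0.64 × 3.1 = 1.984 pp.
TFP growth = 6.5 − 5.116 = 1.384%.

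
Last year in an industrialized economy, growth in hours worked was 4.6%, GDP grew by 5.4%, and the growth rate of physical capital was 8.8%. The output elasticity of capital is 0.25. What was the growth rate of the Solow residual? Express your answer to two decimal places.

-0.25%

Labor's share = 1 − 0.25 = 0.75.
Physical capital: 0.25 × 8.8 = 2.2 pp.
Hours worked: 0.75 × 4.6 = 3.45 pp.
TFP growth = 5.4 − 5.65 = -0.25%.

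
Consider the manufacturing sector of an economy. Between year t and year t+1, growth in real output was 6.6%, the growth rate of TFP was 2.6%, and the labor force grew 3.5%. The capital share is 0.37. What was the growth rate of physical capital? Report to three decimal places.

Labor's share = 1 − 0.37 = 0.63.
gY = gA + 0.63×3.5 + 0.37×g.
0.37×g = 6.6 − 2.6 − 2.205 = 1.795.
g = 1.795 / 0.37 = 4.85135%.

4.851%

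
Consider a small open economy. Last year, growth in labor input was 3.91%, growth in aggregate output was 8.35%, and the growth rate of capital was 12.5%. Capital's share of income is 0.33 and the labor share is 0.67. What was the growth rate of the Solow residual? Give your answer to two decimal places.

1.61%

Labor's share = 1 − 0.33 = 0.67.
Capital: 0.33 × 12.5 = 4.125 pp.
Labor input: 0.67 × 3.91 = 2.6197 pp.
TFP growth = 8.35 − 6.7447 = 1.6053%.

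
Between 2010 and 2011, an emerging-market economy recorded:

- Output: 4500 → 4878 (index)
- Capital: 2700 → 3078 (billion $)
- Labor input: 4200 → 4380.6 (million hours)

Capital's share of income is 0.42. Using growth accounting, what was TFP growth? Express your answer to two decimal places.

Output growth = (4878 − 4500) / 4500 = 8.4%.
Capital growth = (3078 − 2700) / 2700 = 14%.
Labor input growth = (4380.6 − 4200) / 4200 = 4.3%.
Labor's share = 1 − 0.42 = 0.58.
Capital: 0.42 × 14 = 5.88 pp.
Labor input: 0.58 × 4.3 = 2.494 pp.
TFP growth = 8.4 − 8.374 = 0.026%.

TFP grew 0.03%.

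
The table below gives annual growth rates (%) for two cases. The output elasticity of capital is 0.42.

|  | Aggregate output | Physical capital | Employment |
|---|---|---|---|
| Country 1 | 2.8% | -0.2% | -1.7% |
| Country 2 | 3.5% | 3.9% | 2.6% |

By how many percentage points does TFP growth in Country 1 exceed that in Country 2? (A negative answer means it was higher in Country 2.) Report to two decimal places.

Labor's share = 1 − 0.42 = 0.58.
Country 1: TFP = 2.8 + 0.084 + 0.986 = 3.87%.
Country 2: TFP = 3.5 − 1.638 − 1.508 = 0.354%.
Difference = 3.87 − (0.354) = 3.516 pp.

3.52 percentage points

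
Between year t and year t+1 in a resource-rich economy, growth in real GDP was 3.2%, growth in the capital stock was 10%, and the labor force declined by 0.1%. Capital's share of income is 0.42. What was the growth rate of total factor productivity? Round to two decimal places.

Labor's share = 1 − 0.42 = 0.58.
The capital stock: 0.42 × 10 = 4.2 pp.
The labor force: 0.58 × (-0.1) = -0.058 pp.
TFP growth = 3.2 − 4.142 = -0.942%.

-0.94%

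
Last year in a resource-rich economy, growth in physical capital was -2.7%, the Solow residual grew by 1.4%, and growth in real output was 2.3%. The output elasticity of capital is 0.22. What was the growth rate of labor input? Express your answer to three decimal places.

1.915%

Labor's share = 1 − 0.22 = 0.78.
gY = gA + 0.22×(-2.7) + 0.78×g.
0.78×g = 2.3 − 1.4 + 0.594 = 1.494.
g = 1.494 / 0.78 = 1.91538%.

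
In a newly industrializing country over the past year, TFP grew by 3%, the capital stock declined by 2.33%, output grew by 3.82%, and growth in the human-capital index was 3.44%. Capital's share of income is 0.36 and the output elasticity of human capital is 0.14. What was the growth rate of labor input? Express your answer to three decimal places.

Labor's share = 1 − 0.36 − 0.14 = 0.5.
gY = gA + 0.36×(-2.33) + 0.14×3.44 + 0.5×g.
0.5×g = 3.82 − 3 + 0.3572 = 1.1772.
g = 1.1772 / 0.5 = 2.3544%.

2.354%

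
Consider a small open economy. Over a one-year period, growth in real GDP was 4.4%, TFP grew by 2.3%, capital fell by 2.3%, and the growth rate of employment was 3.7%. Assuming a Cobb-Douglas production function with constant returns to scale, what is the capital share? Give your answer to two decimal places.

gY = gA + α·gK + (1−α)·gL, so gY − gA − gL = α(gK − gL).
4.4 − 2.3 − 3.7 = α × (-2.3 − 3.7).
-1.6 = -6 α, so α = 0.2667.

0.27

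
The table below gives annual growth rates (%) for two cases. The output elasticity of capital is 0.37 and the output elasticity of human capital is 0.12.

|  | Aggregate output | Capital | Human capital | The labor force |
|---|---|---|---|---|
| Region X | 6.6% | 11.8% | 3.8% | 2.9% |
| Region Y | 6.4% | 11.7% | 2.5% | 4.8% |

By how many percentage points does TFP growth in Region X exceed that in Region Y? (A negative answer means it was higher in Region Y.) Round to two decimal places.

0.98 percentage points

Labor's share = 1 − 0.37 − 0.12 = 0.51.
Region X: TFP = 6.6 − 4.366 − 0.456 − 1.479 = 0.299%.
Region Y: TFP = 6.4 − 4.329 − 0.3 − 2.448 = -0.677%.
Difference = 0.299 − (-0.677) = 0.976 pp.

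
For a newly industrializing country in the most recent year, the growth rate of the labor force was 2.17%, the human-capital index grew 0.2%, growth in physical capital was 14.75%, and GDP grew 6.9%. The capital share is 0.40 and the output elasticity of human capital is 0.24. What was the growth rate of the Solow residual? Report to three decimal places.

Labor's share = 1 − 0.4 − 0.24 = 0.36.
Physical capital: 0.4 × 14.75 = 5.9 pp.
The human-capital index: 0.24 × 0.2 = 0.048 pp.
The labor force: 0.36 × 2.17 = 0.7812 pp.
TFP growth = 6.9 − 6.7292 = 0.1708%.

0.171%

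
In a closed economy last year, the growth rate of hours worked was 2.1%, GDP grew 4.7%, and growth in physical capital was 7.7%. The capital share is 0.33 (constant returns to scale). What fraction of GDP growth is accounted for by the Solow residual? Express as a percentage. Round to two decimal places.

Labor's share = 1 − 0.33 = 0.67.
Physical capital: 0.33 × 7.7 = 2.541 pp.
Hours worked: 0.67 × 2.1 = 1.407 pp.
TFP growth = 4.7 − 3.948 = 0.752%.
TFP share of growth = 0.752 / 4.7 × 100 = 16%.

The Solow residual accounted for 16.00% of growth.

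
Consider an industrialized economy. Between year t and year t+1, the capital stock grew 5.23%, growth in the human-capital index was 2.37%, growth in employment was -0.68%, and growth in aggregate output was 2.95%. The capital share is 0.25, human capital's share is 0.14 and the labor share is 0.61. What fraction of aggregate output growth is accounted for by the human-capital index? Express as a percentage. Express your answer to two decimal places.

The human-capital index contributed 0.14 × 2.37 = 0.3318 pp.
Share of growth = 0.3318 / 2.95 × 100 = 11.2475%.

The human-capital index accounted for 11.25% of growth.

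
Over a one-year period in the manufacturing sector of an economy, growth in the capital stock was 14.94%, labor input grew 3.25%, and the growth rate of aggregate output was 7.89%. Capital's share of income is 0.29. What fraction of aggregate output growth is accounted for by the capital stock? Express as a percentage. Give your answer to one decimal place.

The capital stock contributed 0.29 × 14.94 = 4.3326 pp.
Share of growth = 4.3326 / 7.89 × 100 = 54.913%.

The capital stock accounted for 54.9% of growth.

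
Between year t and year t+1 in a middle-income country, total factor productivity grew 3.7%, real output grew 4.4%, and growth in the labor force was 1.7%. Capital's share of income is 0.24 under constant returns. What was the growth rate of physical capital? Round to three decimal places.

Labor's share = 1 − 0.24 = 0.76.
gY = gA + 0.76×1.7 + 0.24×g.
0.24×g = 4.4 − 3.7 − 1.292 = -0.592.
g = -0.592 / 0.24 = -2.46667%.

-2.467%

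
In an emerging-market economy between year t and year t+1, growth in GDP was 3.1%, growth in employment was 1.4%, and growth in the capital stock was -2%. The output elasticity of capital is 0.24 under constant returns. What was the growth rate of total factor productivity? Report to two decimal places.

2.52%

Labor's share = 1 − 0.24 = 0.76.
The capital stock: 0.24 × (-2) = -0.48 pp.
Employment: 0.76 × 1.4 = 1.064 pp.
TFP growth = 3.1 − 0.584 = 2.516%.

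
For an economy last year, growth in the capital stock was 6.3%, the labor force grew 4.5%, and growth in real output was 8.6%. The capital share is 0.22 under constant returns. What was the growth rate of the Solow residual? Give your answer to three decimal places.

The Solow residual growth was 3.704%.

Labor's share = 1 − 0.22 = 0.78.
The capital stock: 0.22 × 6.3 = 1.386 pp.
The labor force: 0.78 × 4.5 = 3.51 pp.
TFP growth = 8.6 − 4.896 = 3.704%.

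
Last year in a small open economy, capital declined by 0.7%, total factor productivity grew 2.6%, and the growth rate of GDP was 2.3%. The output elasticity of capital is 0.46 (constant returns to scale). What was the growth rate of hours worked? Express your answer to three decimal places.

0.041%

Labor's share = 1 − 0.46 = 0.54.
gY = gA + 0.46×(-0.7) + 0.54×g.
0.54×g = 2.3 − 2.6 + 0.322 = 0.022.
g = 0.022 / 0.54 = 0.04074%.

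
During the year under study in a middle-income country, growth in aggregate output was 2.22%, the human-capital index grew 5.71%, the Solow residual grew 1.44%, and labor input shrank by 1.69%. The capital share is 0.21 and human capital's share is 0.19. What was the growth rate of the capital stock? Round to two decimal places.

Labor's share = 1 − 0.21 − 0.19 = 0.6.
gY = gA + 0.19×5.71 + 0.6×(-1.69) + 0.21×g.
0.21×g = 2.22 − 1.44 − 0.0709 = 0.7091.
g = 0.7091 / 0.21 = 3.3767%.

The capital stock growth was 3.38%.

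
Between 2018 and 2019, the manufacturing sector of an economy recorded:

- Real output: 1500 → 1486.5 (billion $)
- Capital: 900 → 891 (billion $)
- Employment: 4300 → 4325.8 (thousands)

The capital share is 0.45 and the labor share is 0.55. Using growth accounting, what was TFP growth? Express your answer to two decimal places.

-0.78%

Real output growth = (1486.5 − 1500) / 1500 = -0.9%.
Capital growth = (891 − 900) / 900 = -1%.
Employment growth = (4325.8 − 4300) / 4300 = 0.6%.
Labor's share = 1 − 0.45 = 0.55.
Capital: 0.45 × (-1) = -0.45 pp.
Employment: 0.55 × 0.6 = 0.33 pp.
TFP growth = -0.9 + 0.12 = -0.78%.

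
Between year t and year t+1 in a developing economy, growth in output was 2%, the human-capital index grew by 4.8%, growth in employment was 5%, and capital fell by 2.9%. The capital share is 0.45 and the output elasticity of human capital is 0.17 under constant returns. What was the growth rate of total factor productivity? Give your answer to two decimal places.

Labor's share = 1 − 0.45 − 0.17 = 0.38.
Capital: 0.45 × (-2.9) = -1.305 pp.
The human-capital index: 0.17 × 4.8 = 0.816 pp.
Employment: 0.38 × 5 = 1.9 pp.
TFP growth = 2 − 1.411 = 0.589%.

Total factor productivity growth was 0.59%.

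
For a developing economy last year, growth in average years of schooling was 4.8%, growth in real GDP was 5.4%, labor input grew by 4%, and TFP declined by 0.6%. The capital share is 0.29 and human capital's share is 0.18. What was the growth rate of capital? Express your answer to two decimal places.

Labor's share = 1 − 0.29 − 0.18 = 0.53.
gY = gA + 0.18×4.8 + 0.53×4 + 0.29×g.
0.29×g = 5.4 + 0.6 − 2.984 = 3.016.
g = 3.016 / 0.29 = 10.4%.

10.40%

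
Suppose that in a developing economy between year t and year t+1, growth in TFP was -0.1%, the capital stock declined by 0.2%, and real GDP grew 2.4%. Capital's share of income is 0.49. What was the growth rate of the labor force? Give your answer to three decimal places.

Labor's share = 1 − 0.49 = 0.51.
gY = gA + 0.49×(-0.2) + 0.51×g.
0.51×g = 2.4 + 0.1 + 0.098 = 2.598.
g = 2.598 / 0.51 = 5.09412%.

5.094%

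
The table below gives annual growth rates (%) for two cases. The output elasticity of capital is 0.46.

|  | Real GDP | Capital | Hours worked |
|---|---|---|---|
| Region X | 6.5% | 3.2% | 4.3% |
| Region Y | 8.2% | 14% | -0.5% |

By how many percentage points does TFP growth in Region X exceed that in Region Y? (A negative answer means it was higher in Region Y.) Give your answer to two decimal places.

0.68 percentage points

Labor's share = 1 − 0.46 = 0.54.
Region X: TFP = 6.5 − 1.472 − 2.322 = 2.706%.
Region Y: TFP = 8.2 − 6.44 + 0.27 = 2.03%.
Difference = 2.706 − (2.03) = 0.676 pp.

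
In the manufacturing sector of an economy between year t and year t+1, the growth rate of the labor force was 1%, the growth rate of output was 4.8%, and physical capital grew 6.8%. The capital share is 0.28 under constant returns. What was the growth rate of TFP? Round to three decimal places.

2.176%

Labor's share = 1 − 0.28 = 0.72.
Physical capital: 0.28 × 6.8 = 1.904 pp.
The labor force: 0.72 × 1 = 0.72 pp.
TFP growth = 4.8 − 2.624 = 2.176%.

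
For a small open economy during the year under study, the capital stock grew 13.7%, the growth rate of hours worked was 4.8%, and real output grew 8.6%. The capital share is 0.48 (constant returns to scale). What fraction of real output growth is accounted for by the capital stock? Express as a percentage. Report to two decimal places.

The capital stock contributed 0.48 × 13.7 = 6.576 pp.
Share of growth = 6.576 / 8.6 × 100 = 76.4651%.

The capital stock accounted for 76.47% of growth.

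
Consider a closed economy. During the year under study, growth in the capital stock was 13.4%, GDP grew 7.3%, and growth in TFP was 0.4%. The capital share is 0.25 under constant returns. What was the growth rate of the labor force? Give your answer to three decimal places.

Labor's share = 1 − 0.25 = 0.75.
gY = gA + 0.25×13.4 + 0.75×g.
0.75×g = 7.3 − 0.4 − 3.35 = 3.55.
g = 3.55 / 0.75 = 4.73333%.

The labor force growth was 4.733%.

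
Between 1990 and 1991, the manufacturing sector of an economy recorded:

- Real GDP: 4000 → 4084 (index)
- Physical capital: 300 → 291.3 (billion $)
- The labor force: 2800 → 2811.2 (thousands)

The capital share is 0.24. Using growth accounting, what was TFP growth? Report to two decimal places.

Real GDP growth = (4084 − 4000) / 4000 = 2.1%.
Physical capital growth = (291.3 − 300) / 300 = -2.9%.
The labor force growth = (2811.2 − 2800) / 2800 = 0.4%.
Labor's share = 1 − 0.24 = 0.76.
Physical capital: 0.24 × (-2.9) = -0.696 pp.
The labor force: 0.76 × 0.4 = 0.304 pp.
TFP growth = 2.1 + 0.392 = 2.492%.

2.49%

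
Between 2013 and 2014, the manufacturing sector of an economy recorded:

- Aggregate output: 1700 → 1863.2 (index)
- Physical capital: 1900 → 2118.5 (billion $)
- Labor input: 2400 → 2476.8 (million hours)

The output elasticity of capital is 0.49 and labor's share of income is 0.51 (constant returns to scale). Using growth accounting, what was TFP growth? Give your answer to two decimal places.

Aggregate output growth = (1863.2 − 1700) / 1700 = 9.6%.
Physical capital growth = (2118.5 − 1900) / 1900 = 11.5%.
Labor input growth = (2476.8 − 2400) / 2400 = 3.2%.
Labor's share = 1 − 0.49 = 0.51.
Physical capital: 0.49 × 11.5 = 5.635 pp.
Labor input: 0.51 × 3.2 = 1.632 pp.
TFP growth = 9.6 − 7.267 = 2.333%.

TFP growth was 2.33%.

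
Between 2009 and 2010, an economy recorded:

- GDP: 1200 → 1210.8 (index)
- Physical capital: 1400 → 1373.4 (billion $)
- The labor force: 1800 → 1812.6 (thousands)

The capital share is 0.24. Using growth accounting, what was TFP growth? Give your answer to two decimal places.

GDP growth = (1210.8 − 1200) / 1200 = 0.9%.
Physical capital growth = (1373.4 − 1400) / 1400 = -1.9%.
The labor force growth = (1812.6 − 1800) / 1800 = 0.7%.
Labor's share = 1 − 0.24 = 0.76.
Physical capital: 0.24 × (-1.9) = -0.456 pp.
The labor force: 0.76 × 0.7 = 0.532 pp.
TFP growth = 0.9 − 0.076 = 0.824%.

TFP grew 0.82%.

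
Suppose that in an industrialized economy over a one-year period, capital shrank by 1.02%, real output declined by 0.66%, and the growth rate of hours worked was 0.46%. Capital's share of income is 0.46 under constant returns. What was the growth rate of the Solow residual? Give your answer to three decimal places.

Labor's share = 1 − 0.46 = 0.54.
Capital: 0.46 × (-1.02) = -0.4692 pp.
Hours worked: 0.54 × 0.46 = 0.2484 pp.
TFP growth = -0.66 + 0.2208 = -0.4392%.

-0.439%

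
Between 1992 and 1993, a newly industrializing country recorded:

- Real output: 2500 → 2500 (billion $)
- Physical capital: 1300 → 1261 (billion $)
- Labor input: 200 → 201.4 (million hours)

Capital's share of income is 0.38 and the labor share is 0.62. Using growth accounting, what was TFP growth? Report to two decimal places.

Real output growth = (2500 − 2500) / 2500 = 0%.
Physical capital growth = (1261 − 1300) / 1300 = -3%.
Labor input growth = (201.4 − 200) / 200 = 0.7%.
Labor's share = 1 − 0.38 = 0.62.
Physical capital: 0.38 × (-3) = -1.14 pp.
Labor input: 0.62 × 0.7 = 0.434 pp.
TFP growth = 0 + 0.706 = 0.706%.

TFP growth was 0.71%.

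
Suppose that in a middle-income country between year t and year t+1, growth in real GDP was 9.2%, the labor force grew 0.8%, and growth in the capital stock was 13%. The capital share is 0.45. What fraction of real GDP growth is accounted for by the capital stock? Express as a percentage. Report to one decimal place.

The capital stock contributed 0.45 × 13 = 5.85 pp.
Share of growth = 5.85 / 9.2 × 100 = 63.587%.

63.6%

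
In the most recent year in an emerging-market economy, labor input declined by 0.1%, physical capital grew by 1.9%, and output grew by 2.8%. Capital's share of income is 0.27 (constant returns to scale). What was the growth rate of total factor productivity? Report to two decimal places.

2.36%

Labor's share = 1 − 0.27 = 0.73.
Physical capital: 0.27 × 1.9 = 0.513 pp.
Labor input: 0.73 × (-0.1) = -0.073 pp.
TFP growth = 2.8 − 0.44 = 2.36%.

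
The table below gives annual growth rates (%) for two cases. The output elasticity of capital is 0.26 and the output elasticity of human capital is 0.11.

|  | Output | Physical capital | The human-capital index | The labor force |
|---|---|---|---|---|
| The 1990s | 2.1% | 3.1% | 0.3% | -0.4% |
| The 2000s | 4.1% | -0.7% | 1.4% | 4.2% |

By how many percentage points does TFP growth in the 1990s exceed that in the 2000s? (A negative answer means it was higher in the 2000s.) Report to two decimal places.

0.03 percentage points

Labor's share = 1 − 0.26 − 0.11 = 0.63.
The 1990s: TFP = 2.1 − 0.806 − 0.033 + 0.252 = 1.513%.
The 2000s: TFP = 4.1 + 0.182 − 0.154 − 2.646 = 1.482%.
Difference = 1.513 − (1.482) = 0.031 pp.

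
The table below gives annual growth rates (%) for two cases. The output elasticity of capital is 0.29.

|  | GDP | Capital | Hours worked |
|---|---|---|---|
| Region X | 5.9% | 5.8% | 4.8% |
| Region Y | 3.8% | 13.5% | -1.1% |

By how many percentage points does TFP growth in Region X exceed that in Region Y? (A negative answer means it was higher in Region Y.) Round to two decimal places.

0.14 percentage points

Labor's share = 1 − 0.29 = 0.71.
Region X: TFP = 5.9 − 1.682 − 3.408 = 0.81%.
Region Y: TFP = 3.8 − 3.915 + 0.781 = 0.666%.
Difference = 0.81 − (0.666) = 0.144 pp.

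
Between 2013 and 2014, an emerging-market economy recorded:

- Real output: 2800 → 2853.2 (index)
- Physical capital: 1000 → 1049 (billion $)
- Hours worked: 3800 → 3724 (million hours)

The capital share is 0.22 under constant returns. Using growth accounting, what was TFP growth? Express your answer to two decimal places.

Real output growth = (2853.2 − 2800) / 2800 = 1.9%.
Physical capital growth = (1049 − 1000) / 1000 = 4.9%.
Hours worked growth = (3724 − 3800) / 3800 = -2%.
Labor's share = 1 − 0.22 = 0.78.
Physical capital: 0.22 × 4.9 = 1.078 pp.
Hours worked: 0.78 × (-2) = -1.56 pp.
TFP growth = 1.9 + 0.482 = 2.382%.

2.38%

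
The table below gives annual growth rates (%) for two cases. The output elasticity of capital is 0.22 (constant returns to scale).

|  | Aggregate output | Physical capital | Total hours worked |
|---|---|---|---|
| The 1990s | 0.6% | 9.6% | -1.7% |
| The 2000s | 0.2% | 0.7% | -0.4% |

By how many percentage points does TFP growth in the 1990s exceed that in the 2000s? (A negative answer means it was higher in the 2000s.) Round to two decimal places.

-0.54 percentage points

Labor's share = 1 − 0.22 = 0.78.
The 1990s: TFP = 0.6 − 2.112 + 1.326 = -0.186%.
The 2000s: TFP = 0.2 − 0.154 + 0.312 = 0.358%.
Difference = -0.186 − (0.358) = -0.544 pp.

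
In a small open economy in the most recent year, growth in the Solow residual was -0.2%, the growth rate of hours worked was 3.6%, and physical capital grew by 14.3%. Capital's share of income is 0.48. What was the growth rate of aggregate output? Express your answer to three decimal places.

8.536%

Labor's share = 1 − 0.48 = 0.52.
Physical capital: 0.48 × 14.3 = 6.864 pp.
Hours worked: 0.52 × 3.6 = 1.872 pp.
Output growth = -0.2 + 8.736 = 8.536%.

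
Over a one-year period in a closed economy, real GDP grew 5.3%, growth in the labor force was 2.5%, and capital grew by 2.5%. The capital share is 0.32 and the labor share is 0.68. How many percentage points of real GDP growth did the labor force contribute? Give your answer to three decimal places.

Labor's share = 1 − 0.32 = 0.68.
Contribution = share × growth = 0.68 × 2.5 = 1.7 pp.

1.700 percentage points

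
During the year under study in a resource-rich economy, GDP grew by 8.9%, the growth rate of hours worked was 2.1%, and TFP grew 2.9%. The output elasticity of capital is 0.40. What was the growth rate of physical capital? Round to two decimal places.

Labor's share = 1 − 0.4 = 0.6.
gY = gA + 0.6×2.1 + 0.4×g.
0.4×g = 8.9 − 2.9 − 1.26 = 4.74.
g = 4.74 / 0.4 = 11.85%.

11.85%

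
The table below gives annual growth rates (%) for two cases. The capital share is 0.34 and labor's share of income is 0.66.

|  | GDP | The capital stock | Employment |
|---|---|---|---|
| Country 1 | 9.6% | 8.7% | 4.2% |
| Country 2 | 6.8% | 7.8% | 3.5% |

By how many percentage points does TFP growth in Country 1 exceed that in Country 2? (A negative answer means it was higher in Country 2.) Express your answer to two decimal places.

Labor's share = 1 − 0.34 = 0.66.
Country 1: TFP = 9.6 − 2.958 − 2.772 = 3.87%.
Country 2: TFP = 6.8 − 2.652 − 2.31 = 1.838%.
Difference = 3.87 − (1.838) = 2.032 pp.

2.03 percentage points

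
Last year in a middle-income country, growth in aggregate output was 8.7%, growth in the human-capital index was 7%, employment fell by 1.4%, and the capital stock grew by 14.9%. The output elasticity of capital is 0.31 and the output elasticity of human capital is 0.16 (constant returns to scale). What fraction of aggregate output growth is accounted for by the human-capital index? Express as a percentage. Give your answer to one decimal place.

The human-capital index accounted for 12.9% of growth.

The human-capital index contributed 0.16 × 7 = 1.12 pp.
Share of growth = 1.12 / 8.7 × 100 = 12.874%.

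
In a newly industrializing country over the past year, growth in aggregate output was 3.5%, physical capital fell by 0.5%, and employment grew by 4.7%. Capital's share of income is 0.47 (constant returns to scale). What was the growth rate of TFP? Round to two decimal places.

1.24%

Labor's share = 1 − 0.47 = 0.53.
Physical capital: 0.47 × (-0.5) = -0.235 pp.
Employment: 0.53 × 4.7 = 2.491 pp.
TFP growth = 3.5 − 2.256 = 1.244%.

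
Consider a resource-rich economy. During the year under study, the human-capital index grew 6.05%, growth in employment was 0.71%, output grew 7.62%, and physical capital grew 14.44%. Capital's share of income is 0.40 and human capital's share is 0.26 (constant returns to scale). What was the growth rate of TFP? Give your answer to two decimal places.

Labor's share = 1 − 0.4 − 0.26 = 0.34.
Physical capital: 0.4 × 14.44 = 5.776 pp.
The human-capital index: 0.26 × 6.05 = 1.573 pp.
Employment: 0.34 × 0.71 = 0.2414 pp.
TFP growth = 7.62 − 7.5904 = 0.0296%.

TFP growth was 0.03%.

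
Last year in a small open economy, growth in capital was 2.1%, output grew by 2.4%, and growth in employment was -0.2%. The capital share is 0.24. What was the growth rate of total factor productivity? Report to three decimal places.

Total factor productivity growth was 2.048%.

Labor's share = 1 − 0.24 = 0.76.
Capital: 0.24 × 2.1 = 0.504 pp.
Employment: 0.76 × (-0.2) = -0.152 pp.
TFP growth = 2.4 − 0.352 = 2.048%.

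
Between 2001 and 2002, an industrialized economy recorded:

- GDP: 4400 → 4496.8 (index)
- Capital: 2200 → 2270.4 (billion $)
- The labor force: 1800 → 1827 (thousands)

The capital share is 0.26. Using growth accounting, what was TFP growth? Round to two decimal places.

GDP growth = (4496.8 − 4400) / 4400 = 2.2%.
Capital growth = (2270.4 − 2200) / 2200 = 3.2%.
The labor force growth = (1827 − 1800) / 1800 = 1.5%.
Labor's share = 1 − 0.26 = 0.74.
Capital: 0.26 × 3.2 = 0.832 pp.
The labor force: 0.74 × 1.5 = 1.11 pp.
TFP growth = 2.2 − 1.942 = 0.258%.

TFP grew 0.26%.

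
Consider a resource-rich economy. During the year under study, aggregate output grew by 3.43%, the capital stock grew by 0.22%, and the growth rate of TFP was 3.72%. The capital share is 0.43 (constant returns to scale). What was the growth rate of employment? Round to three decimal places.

-0.675%

Labor's share = 1 − 0.43 = 0.57.
gY = gA + 0.43×0.22 + 0.57×g.
0.57×g = 3.43 − 3.72 − 0.0946 = -0.3846.
g = -0.3846 / 0.57 = -0.67474%.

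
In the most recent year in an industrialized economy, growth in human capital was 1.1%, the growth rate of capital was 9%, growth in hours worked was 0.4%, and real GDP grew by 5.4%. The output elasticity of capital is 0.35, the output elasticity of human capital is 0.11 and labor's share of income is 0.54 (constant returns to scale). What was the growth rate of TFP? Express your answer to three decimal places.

TFP grew 1.913%.

Labor's share = 1 − 0.35 − 0.11 = 0.54.
Capital: 0.35 × 9 = 3.15 pp.
Human capital: 0.11 × 1.1 = 0.121 pp.
Hours worked: 0.54 × 0.4 = 0.216 pp.
TFP growth = 5.4 − 3.487 = 1.913%.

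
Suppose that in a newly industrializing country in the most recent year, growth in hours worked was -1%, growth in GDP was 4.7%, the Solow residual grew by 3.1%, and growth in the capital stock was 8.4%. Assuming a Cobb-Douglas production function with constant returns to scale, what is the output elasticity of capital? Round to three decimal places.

gY = gA + α·gK + (1−α)·gL, so gY − gA − gL = α(gK − gL).
4.7 − 3.1 + 1 = α × (8.4 − (-1)).
2.6 = 9.4 α, so α = 0.2766.

α = 0.277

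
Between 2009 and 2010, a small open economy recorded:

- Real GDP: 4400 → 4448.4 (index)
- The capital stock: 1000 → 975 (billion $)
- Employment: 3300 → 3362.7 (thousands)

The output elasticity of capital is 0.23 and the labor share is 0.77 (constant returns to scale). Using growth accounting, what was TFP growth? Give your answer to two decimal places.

TFP grew 0.21%.

Real GDP growth = (4448.4 − 4400) / 4400 = 1.1%.
The capital stock growth = (975 − 1000) / 1000 = -2.5%.
Employment growth = (3362.7 − 3300) / 3300 = 1.9%.
Labor's share = 1 − 0.23 = 0.77.
The capital stock: 0.23 × (-2.5) = -0.575 pp.
Employment: 0.77 × 1.9 = 1.463 pp.
TFP growth = 1.1 − 0.888 = 0.212%.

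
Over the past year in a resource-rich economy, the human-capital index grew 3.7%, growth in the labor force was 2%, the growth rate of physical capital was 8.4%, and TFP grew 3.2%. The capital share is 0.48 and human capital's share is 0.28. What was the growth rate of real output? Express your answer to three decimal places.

Real output growth was 8.748%.

Labor's share = 1 − 0.48 − 0.28 = 0.24.
Physical capital: 0.48 × 8.4 = 4.032 pp.
The human-capital index: 0.28 × 3.7 = 1.036 pp.
The labor force: 0.24 × 2 = 0.48 pp.
Output growth = 3.2 + 5.548 = 8.748%.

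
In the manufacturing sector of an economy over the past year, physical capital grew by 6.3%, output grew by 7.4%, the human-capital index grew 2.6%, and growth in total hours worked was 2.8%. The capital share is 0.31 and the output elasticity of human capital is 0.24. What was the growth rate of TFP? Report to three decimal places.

3.563%

Labor's share = 1 − 0.31 − 0.24 = 0.45.
Physical capital: 0.31 × 6.3 = 1.953 pp.
The human-capital index: 0.24 × 2.6 = 0.624 pp.
Total hours worked: 0.45 × 2.8 = 1.26 pp.
TFP growth = 7.4 − 3.837 = 3.563%.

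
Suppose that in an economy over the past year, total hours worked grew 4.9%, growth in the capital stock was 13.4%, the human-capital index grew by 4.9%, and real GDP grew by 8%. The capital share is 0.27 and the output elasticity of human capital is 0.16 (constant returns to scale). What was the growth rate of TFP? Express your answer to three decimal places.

0.805%

Labor's share = 1 − 0.27 − 0.16 = 0.57.
The capital stock: 0.27 × 13.4 = 3.618 pp.
The human-capital index: 0.16 × 4.9 = 0.784 pp.
Total hours worked: 0.57 × 4.9 = 2.793 pp.
TFP growth = 8 − 7.195 = 0.805%.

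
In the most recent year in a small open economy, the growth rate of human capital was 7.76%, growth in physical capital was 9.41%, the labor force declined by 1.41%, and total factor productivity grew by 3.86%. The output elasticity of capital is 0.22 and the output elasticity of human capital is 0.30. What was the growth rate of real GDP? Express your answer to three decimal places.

Labor's share = 1 − 0.22 − 0.3 = 0.48.
Physical capital: 0.22 × 9.41 = 2.0702 pp.
Human capital: 0.3 × 7.76 = 2.328 pp.
The labor force: 0.48 × (-1.41) = -0.6768 pp.
Output growth = 3.86 + 3.7214 = 7.5814%.

Real GDP grew 7.581%.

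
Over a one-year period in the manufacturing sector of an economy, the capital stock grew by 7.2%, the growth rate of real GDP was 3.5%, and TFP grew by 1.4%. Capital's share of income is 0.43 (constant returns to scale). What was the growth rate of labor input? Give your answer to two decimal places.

-1.75%

Labor's share = 1 − 0.43 = 0.57.
gY = gA + 0.43×7.2 + 0.57×g.
0.57×g = 3.5 − 1.4 − 3.096 = -0.996.
g = -0.996 / 0.57 = -1.7474%.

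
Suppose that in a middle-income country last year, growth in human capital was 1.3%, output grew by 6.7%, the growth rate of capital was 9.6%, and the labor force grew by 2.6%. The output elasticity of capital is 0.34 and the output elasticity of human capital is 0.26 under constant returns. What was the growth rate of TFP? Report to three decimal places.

TFP growth was 2.058%.

Labor's share = 1 − 0.34 − 0.26 = 0.4.
Capital: 0.34 × 9.6 = 3.264 pp.
Human capital: 0.26 × 1.3 = 0.338 pp.
The labor force: 0.4 × 2.6 = 1.04 pp.
TFP growth = 6.7 − 4.642 = 2.058%.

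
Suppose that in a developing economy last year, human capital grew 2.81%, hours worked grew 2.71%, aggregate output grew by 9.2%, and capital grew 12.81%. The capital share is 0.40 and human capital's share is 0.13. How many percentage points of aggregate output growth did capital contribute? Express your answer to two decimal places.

Contribution = share × growth = 0.4 × 12.81 = 5.124 pp.

5.12 pp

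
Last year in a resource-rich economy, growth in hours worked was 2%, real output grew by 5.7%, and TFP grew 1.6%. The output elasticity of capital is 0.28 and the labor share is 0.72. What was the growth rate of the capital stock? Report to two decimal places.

The capital stock grew 9.50%.

Labor's share = 1 − 0.28 = 0.72.
gY = gA + 0.72×2 + 0.28×g.
0.28×g = 5.7 − 1.6 − 1.44 = 2.66.
g = 2.66 / 0.28 = 9.5%.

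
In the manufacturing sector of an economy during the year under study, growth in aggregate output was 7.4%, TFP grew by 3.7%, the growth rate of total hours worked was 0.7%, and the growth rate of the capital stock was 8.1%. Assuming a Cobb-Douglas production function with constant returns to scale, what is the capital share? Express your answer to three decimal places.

The capital share is 0.405.

gY = gA + α·gK + (1−α)·gL, so gY − gA − gL = α(gK − gL).
7.4 − 3.7 − 0.7 = α × (8.1 − 0.7).
3 = 7.4 α, so α = 0.40541.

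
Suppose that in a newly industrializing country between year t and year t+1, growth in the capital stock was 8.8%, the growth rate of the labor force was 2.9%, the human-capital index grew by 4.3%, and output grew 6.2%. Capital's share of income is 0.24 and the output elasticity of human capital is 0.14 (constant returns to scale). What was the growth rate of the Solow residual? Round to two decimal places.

Labor's share = 1 − 0.24 − 0.14 = 0.62.
The capital stock: 0.24 × 8.8 = 2.112 pp.
The human-capital index: 0.14 × 4.3 = 0.602 pp.
The labor force: 0.62 × 2.9 = 1.798 pp.
TFP growth = 6.2 − 4.512 = 1.688%.

The Solow residual growth was 1.69%.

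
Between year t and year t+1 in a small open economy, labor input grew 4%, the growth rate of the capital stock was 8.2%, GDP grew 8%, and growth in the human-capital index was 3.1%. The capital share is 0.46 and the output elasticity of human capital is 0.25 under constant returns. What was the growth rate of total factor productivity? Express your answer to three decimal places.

Total factor productivity growth was 2.293%.

Labor's share = 1 − 0.46 − 0.25 = 0.29.
The capital stock: 0.46 × 8.2 = 3.772 pp.
The human-capital index: 0.25 × 3.1 = 0.775 pp.
Labor input: 0.29 × 4 = 1.16 pp.
TFP growth = 8 − 5.707 = 2.293%.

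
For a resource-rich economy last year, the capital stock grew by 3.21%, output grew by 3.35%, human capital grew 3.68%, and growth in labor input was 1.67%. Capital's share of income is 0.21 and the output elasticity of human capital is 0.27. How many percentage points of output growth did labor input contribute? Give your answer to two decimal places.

Labor's share = 1 − 0.21 − 0.27 = 0.52.
Contribution = share × growth = 0.52 × 1.67 = 0.8684 pp.

0.87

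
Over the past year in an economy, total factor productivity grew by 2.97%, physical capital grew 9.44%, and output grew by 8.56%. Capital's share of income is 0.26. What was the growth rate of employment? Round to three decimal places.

Labor's share = 1 − 0.26 = 0.74.
gY = gA + 0.26×9.44 + 0.74×g.
0.74×g = 8.56 − 2.97 − 2.4544 = 3.1356.
g = 3.1356 / 0.74 = 4.2373%.

4.237%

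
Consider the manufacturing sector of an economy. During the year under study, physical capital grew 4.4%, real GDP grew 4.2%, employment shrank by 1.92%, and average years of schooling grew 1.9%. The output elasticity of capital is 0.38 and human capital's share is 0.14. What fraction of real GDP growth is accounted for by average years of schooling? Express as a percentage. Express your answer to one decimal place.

Average years of schooling accounted for 6.3% of growth.

Average years of schooling contributed 0.14 × 1.9 = 0.266 pp.
Share of growth = 0.266 / 4.2 × 100 = 6.333%.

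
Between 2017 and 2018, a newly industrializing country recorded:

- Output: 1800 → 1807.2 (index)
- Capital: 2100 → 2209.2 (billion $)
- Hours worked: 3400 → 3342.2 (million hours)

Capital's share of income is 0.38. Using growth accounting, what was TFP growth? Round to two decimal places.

-0.52%

Output growth = (1807.2 − 1800) / 1800 = 0.4%.
Capital growth = (2209.2 − 2100) / 2100 = 5.2%.
Hours worked growth = (3342.2 − 3400) / 3400 = -1.7%.
Labor's share = 1 − 0.38 = 0.62.
Capital: 0.38 × 5.2 = 1.976 pp.
Hours worked: 0.62 × (-1.7) = -1.054 pp.
TFP growth = 0.4 − 0.922 = -0.522%.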